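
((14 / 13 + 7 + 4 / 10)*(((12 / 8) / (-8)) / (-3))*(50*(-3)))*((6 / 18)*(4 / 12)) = -2755 / 312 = -8.83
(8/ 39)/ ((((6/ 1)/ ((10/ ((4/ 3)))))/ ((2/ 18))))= 10/ 351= 0.03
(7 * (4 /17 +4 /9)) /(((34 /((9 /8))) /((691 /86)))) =1.27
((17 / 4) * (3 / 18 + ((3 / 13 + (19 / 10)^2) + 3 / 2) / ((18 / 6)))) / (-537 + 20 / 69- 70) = -2968863 / 217687600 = -0.01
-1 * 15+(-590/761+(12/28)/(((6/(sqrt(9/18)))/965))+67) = 965 * sqrt(2)/28+38982/761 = 99.96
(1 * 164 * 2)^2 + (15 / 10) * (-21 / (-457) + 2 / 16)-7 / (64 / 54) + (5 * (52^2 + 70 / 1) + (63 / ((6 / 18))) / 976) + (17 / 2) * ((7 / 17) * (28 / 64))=27085309943 / 223016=121450.08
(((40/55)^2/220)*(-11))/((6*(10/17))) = -68/9075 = -0.01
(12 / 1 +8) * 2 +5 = 45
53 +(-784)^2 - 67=614642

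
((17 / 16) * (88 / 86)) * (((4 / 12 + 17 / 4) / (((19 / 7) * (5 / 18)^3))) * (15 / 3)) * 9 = 31490613 / 8170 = 3854.42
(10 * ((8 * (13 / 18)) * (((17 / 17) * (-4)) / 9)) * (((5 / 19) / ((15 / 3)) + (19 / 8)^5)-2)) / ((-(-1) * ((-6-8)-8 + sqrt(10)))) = 2979175225 * sqrt(10) / 746993664 + 32770927475 / 373496832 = 100.35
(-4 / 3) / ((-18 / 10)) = 20 / 27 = 0.74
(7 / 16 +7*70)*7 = 54929 / 16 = 3433.06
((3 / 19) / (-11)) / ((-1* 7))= 3 / 1463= 0.00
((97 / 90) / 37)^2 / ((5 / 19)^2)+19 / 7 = 5291004043 / 1940557500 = 2.73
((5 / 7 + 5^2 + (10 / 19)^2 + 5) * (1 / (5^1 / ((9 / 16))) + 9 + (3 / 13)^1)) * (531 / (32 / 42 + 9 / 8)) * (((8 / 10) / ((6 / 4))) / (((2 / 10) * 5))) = 323267216004 / 7438405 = 43459.21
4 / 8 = 1 / 2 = 0.50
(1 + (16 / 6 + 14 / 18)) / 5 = 8 / 9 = 0.89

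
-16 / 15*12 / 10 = -1.28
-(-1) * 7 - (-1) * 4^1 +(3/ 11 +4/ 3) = 416/ 33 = 12.61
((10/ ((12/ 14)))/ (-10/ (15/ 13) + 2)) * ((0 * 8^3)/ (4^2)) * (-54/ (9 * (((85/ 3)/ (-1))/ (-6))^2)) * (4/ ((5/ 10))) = 0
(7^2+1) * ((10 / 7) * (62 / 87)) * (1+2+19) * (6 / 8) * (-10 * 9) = -15345000 / 203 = -75591.13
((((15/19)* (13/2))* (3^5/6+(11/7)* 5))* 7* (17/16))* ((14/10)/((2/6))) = 9425871/1216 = 7751.54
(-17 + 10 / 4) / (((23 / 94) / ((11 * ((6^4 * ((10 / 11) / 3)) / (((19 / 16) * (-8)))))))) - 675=11481345 / 437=26273.10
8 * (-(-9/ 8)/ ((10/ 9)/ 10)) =81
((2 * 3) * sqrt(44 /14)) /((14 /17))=51 * sqrt(154) /49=12.92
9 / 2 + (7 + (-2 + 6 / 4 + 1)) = 12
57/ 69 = 19/ 23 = 0.83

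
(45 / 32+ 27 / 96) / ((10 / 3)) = 81 / 160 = 0.51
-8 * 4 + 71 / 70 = -2169 / 70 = -30.99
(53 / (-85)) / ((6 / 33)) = -583 / 170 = -3.43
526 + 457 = 983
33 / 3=11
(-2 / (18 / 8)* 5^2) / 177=-200 / 1593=-0.13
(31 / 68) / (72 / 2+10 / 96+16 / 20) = 1860 / 150569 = 0.01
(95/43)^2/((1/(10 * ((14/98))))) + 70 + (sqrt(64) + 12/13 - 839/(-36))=661468949/6057324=109.20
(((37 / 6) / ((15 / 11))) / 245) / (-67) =-407 / 1477350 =-0.00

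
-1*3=-3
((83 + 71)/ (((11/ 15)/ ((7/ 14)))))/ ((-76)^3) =-105/ 438976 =-0.00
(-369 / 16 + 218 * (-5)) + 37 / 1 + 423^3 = 1210974255 / 16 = 75685890.94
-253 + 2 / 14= -1770 / 7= -252.86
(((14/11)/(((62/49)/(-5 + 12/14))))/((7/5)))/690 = -203/47058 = -0.00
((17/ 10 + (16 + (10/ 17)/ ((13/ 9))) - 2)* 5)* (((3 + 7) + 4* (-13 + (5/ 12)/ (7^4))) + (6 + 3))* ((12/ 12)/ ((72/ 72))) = -248858627/ 93639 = -2657.64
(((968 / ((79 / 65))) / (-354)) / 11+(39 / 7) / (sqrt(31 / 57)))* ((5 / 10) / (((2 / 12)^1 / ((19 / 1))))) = -54340 / 4661+2223* sqrt(1767) / 217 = 418.97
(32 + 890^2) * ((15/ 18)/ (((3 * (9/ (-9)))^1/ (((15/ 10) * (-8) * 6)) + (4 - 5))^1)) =-15842640/ 23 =-688810.43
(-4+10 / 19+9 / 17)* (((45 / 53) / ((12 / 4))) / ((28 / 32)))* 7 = -114120 / 17119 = -6.67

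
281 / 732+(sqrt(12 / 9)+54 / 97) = 66785 / 71004+2 * sqrt(3) / 3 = 2.10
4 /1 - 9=-5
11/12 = 0.92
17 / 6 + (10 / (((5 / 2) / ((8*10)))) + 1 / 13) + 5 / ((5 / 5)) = 25577 / 78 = 327.91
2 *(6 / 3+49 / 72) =193 / 36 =5.36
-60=-60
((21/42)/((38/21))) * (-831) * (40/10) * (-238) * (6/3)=8306676/19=437193.47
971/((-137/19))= -18449/137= -134.66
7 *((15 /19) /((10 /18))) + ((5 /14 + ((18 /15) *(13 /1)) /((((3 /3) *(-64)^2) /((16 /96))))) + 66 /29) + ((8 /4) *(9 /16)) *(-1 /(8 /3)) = 960466461 /78991360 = 12.16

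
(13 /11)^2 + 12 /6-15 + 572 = 560.40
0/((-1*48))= 0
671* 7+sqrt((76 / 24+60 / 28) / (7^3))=sqrt(1338) / 294+4697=4697.12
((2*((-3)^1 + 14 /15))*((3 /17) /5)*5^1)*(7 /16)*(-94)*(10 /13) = 10199 /442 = 23.07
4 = 4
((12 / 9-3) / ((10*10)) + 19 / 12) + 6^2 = 1127 / 30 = 37.57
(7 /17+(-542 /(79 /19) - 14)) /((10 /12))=-231978 /1343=-172.73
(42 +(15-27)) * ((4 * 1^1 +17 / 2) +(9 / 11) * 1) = 399.55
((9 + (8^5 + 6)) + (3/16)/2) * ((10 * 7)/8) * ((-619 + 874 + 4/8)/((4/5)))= 93812101075/1024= 91613379.96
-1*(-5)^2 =-25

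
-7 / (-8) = 7 / 8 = 0.88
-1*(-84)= 84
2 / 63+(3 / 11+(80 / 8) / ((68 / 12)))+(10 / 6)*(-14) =-250513 / 11781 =-21.26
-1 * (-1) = 1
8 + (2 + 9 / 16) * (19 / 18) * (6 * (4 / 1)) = 875 / 12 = 72.92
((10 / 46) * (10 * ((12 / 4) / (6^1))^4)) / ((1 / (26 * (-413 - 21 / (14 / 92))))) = -179075 / 92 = -1946.47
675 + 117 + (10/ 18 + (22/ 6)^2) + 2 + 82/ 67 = 54218/ 67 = 809.22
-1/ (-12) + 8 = 97/ 12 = 8.08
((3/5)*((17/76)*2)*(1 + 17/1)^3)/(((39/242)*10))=5998212/6175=971.37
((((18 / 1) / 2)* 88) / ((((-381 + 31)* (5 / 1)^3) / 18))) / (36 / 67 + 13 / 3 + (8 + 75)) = -716364 / 193178125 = -0.00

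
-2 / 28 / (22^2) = -1 / 6776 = -0.00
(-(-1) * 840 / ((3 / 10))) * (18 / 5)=10080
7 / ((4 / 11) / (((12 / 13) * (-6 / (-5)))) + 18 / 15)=6930 / 1513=4.58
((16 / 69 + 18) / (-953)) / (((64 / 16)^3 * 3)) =-629 / 6312672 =-0.00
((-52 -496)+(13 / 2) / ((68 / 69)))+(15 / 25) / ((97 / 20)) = -7140575 / 13192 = -541.28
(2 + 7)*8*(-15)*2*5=-10800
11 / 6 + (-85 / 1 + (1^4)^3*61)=-133 / 6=-22.17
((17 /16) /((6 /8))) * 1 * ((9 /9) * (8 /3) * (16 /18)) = 272 /81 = 3.36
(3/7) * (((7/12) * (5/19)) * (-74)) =-185/38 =-4.87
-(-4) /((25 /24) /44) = 4224 /25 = 168.96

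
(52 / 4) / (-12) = -13 / 12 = -1.08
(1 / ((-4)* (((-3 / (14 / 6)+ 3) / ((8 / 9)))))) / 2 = -7 / 108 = -0.06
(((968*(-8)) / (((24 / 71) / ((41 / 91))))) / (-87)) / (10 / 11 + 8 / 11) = 15498164 / 213759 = 72.50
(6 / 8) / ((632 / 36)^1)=27 / 632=0.04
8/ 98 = 4/ 49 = 0.08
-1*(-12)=12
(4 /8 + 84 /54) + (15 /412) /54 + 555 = 1377043 /2472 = 557.06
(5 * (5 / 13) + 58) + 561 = 8072 / 13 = 620.92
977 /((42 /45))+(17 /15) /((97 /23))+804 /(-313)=6659442707 /6375810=1044.49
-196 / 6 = -98 / 3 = -32.67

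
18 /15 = 6 /5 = 1.20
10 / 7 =1.43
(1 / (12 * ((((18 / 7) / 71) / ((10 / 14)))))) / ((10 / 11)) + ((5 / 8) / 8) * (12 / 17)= 6841 / 3672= 1.86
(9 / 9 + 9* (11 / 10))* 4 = 218 / 5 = 43.60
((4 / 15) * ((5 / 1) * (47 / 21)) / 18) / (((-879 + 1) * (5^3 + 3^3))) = -47 / 37834776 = -0.00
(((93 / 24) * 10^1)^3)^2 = 13867245015625 / 4096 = 3385557865.14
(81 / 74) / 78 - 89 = -171209 / 1924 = -88.99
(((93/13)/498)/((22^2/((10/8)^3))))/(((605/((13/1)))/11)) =775/56562176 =0.00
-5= -5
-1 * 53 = -53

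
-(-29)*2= 58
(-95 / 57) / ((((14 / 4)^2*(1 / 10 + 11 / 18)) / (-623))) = 6675 / 56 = 119.20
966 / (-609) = -46 / 29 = -1.59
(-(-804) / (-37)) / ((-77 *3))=0.09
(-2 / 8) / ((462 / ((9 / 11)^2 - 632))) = 10913 / 31944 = 0.34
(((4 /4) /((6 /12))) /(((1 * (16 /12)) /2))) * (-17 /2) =-25.50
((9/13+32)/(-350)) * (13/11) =-17/154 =-0.11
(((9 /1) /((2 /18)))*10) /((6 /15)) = 2025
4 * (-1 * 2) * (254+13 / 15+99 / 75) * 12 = -614848 / 25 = -24593.92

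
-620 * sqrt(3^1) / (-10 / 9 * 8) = 279 * sqrt(3) / 4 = 120.81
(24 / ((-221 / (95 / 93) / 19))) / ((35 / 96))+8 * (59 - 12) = 17754584 / 47957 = 370.22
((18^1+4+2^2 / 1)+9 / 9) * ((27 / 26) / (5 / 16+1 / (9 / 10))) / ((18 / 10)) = 5832 / 533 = 10.94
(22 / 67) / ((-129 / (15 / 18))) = -55 / 25929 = -0.00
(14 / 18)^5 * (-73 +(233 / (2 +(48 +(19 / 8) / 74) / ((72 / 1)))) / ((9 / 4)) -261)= -187992849730 / 2237622489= -84.01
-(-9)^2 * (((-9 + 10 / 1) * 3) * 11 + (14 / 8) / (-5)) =-52893 / 20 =-2644.65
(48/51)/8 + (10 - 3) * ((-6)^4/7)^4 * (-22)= -1055095105387858/5831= -180945824967.91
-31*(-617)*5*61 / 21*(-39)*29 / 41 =-2199318095 / 287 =-7663129.25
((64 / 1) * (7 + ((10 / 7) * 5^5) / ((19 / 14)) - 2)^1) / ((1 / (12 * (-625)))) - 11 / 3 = -90136800209 / 57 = -1581347372.09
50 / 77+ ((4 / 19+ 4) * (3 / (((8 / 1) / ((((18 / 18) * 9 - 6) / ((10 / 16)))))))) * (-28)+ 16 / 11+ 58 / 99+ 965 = 9947395 / 13167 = 755.48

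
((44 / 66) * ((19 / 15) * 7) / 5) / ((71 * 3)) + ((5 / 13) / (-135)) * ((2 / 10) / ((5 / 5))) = 3103 / 623025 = 0.00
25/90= 5/18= 0.28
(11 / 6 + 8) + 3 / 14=211 / 21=10.05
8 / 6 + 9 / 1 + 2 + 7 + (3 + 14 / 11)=779 / 33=23.61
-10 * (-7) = 70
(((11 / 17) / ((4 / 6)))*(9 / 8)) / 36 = 33 / 1088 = 0.03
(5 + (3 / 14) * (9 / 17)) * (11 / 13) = 13387 / 3094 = 4.33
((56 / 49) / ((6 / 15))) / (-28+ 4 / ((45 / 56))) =-225 / 1813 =-0.12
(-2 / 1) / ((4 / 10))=-5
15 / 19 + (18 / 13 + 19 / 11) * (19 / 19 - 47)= -386785 / 2717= -142.36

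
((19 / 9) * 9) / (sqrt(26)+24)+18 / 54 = 959 / 825 - 19 * sqrt(26) / 550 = 0.99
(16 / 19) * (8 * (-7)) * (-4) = 3584 / 19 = 188.63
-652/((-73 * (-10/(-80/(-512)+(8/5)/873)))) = -3599203/25491600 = -0.14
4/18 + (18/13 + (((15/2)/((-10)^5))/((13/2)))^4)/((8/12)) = 189117760000000000002187/82255680000000000000000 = 2.30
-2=-2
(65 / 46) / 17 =65 / 782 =0.08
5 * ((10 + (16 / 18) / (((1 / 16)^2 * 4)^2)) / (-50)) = -16429 / 45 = -365.09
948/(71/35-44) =-33180/1469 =-22.59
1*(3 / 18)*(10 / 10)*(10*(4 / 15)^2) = 16 / 135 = 0.12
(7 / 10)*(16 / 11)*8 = 448 / 55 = 8.15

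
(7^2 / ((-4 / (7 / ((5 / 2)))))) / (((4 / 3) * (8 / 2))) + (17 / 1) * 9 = 146.57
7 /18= 0.39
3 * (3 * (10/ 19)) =90/ 19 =4.74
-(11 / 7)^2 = -121 / 49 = -2.47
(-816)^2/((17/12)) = 470016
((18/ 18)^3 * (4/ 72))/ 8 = 1/ 144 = 0.01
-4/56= -1/14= -0.07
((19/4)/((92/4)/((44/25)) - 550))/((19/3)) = -11/7875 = -0.00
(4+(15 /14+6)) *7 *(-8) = -620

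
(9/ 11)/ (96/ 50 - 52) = -0.02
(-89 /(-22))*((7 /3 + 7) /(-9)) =-1246 /297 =-4.20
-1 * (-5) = 5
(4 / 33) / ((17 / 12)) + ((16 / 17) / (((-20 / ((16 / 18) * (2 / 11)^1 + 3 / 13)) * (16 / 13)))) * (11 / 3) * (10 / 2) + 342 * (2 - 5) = -1026.19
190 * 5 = 950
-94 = -94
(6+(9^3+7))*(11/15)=544.13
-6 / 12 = -1 / 2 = -0.50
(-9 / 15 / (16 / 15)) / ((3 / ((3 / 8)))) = -9 / 128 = -0.07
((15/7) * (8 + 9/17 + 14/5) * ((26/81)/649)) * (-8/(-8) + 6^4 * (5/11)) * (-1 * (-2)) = 14.17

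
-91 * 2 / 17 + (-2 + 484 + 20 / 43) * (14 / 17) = 282618 / 731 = 386.62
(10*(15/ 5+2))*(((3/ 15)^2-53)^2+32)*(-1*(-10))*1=7091904/ 5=1418380.80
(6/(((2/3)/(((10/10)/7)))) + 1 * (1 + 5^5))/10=21891/70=312.73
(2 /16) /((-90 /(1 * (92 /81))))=-23 /14580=-0.00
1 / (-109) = -1 / 109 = -0.01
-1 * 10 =-10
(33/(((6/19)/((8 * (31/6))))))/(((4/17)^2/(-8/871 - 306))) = -249533262077/10452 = -23874211.83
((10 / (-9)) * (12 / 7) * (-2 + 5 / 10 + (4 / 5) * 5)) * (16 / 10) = -160 / 21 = -7.62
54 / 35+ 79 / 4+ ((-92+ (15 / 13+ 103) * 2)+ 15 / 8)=507691 / 3640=139.48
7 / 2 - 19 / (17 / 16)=-489 / 34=-14.38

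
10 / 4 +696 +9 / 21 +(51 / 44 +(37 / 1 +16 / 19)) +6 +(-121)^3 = -10362821495 / 5852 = -1770817.07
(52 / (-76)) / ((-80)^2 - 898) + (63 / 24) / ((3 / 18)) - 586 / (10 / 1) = -44794663 / 1045380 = -42.85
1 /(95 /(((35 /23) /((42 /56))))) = 28 /1311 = 0.02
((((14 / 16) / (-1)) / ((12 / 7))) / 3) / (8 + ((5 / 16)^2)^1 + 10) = -392 / 41697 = -0.01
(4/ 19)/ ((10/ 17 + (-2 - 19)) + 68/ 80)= -1360/ 126369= -0.01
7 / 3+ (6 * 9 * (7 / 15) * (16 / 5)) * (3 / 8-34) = -2709.19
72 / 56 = 9 / 7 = 1.29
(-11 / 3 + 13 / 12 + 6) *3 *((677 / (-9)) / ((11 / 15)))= -1051.40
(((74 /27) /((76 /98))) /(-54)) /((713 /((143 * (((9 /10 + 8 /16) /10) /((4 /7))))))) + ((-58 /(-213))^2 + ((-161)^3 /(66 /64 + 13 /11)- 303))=-1539869080306014609571 /816453029041200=-1886047.36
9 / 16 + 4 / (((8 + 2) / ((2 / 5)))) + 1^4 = 689 / 400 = 1.72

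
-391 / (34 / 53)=-1219 / 2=-609.50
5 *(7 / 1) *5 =175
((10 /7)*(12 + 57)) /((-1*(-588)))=115 /686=0.17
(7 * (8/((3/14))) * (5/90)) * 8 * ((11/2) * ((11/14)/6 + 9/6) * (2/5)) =168784/405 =416.75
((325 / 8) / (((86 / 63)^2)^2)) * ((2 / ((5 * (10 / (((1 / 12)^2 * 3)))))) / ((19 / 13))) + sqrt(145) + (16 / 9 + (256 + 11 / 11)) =sqrt(145) + 309840410279675 / 1197291460608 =270.83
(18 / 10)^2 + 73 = 1906 / 25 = 76.24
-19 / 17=-1.12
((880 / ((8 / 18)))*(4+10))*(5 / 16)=17325 / 2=8662.50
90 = 90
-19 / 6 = -3.17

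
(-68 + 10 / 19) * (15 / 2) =-506.05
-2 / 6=-0.33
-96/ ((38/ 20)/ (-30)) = 28800/ 19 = 1515.79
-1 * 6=-6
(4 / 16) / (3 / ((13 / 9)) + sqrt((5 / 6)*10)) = 0.05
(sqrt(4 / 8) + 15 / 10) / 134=0.02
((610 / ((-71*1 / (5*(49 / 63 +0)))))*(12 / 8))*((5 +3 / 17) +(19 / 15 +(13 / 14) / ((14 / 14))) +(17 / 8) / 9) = -99405295 / 260712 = -381.28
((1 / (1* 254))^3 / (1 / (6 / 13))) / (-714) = -1 / 25350788008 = -0.00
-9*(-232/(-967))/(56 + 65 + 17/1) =-348/22241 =-0.02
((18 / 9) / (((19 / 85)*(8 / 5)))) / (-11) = -425 / 836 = -0.51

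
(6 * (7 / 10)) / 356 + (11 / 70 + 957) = 2385265 / 2492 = 957.17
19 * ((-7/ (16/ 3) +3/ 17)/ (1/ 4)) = -5871/ 68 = -86.34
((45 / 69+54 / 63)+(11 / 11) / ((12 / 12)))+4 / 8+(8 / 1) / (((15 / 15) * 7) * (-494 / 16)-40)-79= -50157589 / 659778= -76.02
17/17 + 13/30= 43/30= 1.43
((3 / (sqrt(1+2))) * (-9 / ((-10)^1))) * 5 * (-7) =-54.56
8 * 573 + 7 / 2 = 9175 / 2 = 4587.50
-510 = -510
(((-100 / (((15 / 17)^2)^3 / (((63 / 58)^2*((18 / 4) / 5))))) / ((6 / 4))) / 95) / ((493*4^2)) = -69572993 / 347543250000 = -0.00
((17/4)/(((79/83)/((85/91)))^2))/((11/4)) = 846141425/568498931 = 1.49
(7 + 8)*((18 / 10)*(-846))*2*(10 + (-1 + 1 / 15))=-2071008 / 5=-414201.60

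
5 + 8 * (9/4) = 23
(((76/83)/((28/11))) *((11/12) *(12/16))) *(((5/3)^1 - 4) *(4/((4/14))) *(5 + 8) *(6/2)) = -209209/664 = -315.07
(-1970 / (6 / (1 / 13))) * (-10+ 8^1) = 1970 / 39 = 50.51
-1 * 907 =-907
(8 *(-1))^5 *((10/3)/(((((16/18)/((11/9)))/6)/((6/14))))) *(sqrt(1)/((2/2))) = -2703360/7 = -386194.29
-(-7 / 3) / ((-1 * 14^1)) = -1 / 6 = -0.17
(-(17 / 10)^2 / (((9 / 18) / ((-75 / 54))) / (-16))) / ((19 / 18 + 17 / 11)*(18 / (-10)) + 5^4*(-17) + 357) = 25432 / 2033991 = 0.01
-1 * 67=-67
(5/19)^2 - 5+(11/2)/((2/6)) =8353/722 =11.57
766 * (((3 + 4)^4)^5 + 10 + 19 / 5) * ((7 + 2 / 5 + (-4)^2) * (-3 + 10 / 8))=-62572496788590109916049 / 25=-2502899871543604396641.96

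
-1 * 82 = -82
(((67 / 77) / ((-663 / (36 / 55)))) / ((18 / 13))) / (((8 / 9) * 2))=-201 / 575960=-0.00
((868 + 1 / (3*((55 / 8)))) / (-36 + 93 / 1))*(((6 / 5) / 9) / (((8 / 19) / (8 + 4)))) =143228 / 2475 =57.87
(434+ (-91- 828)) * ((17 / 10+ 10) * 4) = -22698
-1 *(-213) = 213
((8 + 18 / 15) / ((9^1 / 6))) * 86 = 7912 / 15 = 527.47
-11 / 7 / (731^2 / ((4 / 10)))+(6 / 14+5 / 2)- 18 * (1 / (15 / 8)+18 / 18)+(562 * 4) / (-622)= -329047227181 / 11633038970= -28.29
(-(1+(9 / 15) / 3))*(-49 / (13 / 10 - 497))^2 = -288120 / 24571849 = -0.01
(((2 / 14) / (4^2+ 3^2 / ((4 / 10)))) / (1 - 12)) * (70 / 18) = -10 / 7623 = -0.00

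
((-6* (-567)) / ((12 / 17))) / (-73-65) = -3213 / 92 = -34.92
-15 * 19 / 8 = -285 / 8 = -35.62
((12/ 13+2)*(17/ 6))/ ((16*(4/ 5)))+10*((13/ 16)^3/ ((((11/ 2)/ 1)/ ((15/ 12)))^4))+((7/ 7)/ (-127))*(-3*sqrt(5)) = 3*sqrt(5)/ 127+12374109455/ 18710495232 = 0.71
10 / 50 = 1 / 5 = 0.20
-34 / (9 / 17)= -578 / 9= -64.22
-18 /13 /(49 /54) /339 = -0.00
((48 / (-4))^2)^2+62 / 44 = 20737.41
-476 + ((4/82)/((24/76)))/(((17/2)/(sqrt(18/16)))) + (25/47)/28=-626391/1316 + 19 * sqrt(2)/1394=-475.96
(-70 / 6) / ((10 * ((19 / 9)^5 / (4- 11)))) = 964467 / 4952198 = 0.19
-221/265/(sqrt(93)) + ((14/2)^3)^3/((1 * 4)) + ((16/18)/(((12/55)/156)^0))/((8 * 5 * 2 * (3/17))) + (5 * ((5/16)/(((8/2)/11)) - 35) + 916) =87170231029/8640 - 221 * sqrt(93)/24645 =10089147.02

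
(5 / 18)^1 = 5 / 18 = 0.28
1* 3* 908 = 2724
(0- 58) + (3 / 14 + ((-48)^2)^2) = 74317015 / 14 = 5308358.21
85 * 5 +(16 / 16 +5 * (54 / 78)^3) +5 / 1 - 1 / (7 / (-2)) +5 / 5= 6673637 / 15379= 433.94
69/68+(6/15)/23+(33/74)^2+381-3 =379.23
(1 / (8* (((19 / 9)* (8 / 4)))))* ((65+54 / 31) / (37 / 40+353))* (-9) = -93105 / 1852994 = -0.05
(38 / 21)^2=1444 / 441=3.27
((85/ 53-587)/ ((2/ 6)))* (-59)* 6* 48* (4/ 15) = 2108775168/ 265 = 7957642.14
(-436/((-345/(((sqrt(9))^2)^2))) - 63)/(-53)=-4527/6095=-0.74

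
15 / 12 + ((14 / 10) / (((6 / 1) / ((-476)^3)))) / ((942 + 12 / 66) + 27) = -2372589647 / 91380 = -25963.99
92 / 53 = 1.74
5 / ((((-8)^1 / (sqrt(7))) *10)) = -sqrt(7) / 16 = -0.17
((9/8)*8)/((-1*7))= -9/7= -1.29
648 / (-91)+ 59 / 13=-235 / 91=-2.58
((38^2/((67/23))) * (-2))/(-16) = 8303/134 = 61.96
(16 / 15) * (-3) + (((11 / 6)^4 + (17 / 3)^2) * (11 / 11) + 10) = 325349 / 6480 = 50.21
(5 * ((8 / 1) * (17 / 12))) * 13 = 2210 / 3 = 736.67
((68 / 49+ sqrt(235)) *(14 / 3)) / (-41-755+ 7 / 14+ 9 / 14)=-0.10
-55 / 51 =-1.08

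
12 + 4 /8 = 25 /2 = 12.50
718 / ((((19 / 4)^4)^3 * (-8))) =-0.00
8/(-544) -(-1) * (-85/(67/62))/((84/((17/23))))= -1555391/2200548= -0.71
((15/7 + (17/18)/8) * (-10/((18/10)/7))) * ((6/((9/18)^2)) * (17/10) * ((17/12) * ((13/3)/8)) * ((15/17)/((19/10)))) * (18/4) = -62957375/10944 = -5752.68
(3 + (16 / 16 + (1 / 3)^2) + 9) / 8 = 59 / 36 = 1.64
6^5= 7776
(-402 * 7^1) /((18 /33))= -5159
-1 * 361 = -361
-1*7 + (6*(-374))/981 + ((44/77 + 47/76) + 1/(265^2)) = -98925291961/12216621900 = -8.10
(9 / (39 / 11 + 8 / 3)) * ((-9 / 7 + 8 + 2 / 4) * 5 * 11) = 329967 / 574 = 574.86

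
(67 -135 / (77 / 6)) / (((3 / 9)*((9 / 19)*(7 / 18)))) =495786 / 539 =919.83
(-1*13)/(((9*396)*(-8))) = 13/28512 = 0.00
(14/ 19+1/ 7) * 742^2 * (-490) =-4509119160/ 19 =-237322061.05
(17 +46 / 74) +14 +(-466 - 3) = -16183 / 37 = -437.38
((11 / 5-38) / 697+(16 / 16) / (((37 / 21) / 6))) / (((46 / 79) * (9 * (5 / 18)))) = 34166473 / 14828675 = 2.30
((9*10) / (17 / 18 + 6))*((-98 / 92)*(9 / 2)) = -35721 / 575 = -62.12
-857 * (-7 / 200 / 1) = 5999 / 200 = 30.00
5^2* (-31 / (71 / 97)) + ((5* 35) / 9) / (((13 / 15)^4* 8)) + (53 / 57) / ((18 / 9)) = -974651702003 / 924690936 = -1054.03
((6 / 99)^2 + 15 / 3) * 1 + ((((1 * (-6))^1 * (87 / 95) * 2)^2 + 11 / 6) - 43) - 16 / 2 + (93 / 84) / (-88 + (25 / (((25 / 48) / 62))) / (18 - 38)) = 24958500282533 / 325825315200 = 76.60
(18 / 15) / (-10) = -3 / 25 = -0.12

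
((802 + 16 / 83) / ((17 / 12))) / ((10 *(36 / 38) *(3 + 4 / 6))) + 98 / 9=27.19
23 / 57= 0.40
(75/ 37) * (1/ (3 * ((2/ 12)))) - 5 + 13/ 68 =-1899/ 2516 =-0.75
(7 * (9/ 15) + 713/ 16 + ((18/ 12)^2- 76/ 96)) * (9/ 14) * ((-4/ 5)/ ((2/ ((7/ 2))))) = -36159/ 800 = -45.20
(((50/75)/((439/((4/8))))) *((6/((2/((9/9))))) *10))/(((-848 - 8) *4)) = -5/751568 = -0.00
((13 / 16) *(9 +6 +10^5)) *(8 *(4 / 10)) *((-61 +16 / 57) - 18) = -20470087.60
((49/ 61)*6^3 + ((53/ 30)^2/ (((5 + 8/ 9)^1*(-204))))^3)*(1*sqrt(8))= 89854603766918503*sqrt(2)/ 258934752000000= 490.76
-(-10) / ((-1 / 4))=-40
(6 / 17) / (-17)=-6 / 289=-0.02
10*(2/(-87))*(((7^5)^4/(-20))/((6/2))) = 79792266297612001/261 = 305717495393149.43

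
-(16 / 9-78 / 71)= -434 / 639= -0.68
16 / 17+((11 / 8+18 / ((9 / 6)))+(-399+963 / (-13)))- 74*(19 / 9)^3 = -1488660569 / 1288872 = -1155.01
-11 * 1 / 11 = -1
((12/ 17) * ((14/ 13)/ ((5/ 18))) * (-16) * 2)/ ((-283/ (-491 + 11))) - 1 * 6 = -9664986/ 62543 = -154.53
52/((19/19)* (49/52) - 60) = -2704/3071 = -0.88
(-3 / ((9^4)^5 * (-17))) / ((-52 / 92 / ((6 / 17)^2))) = -92 / 28759182785352110577447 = -0.00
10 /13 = 0.77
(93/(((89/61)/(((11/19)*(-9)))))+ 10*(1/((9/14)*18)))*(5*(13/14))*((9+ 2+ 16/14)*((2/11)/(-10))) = 50137625785/147654738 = 339.56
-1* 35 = -35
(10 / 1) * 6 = 60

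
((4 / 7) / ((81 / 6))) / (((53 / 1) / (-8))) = -64 / 10017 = -0.01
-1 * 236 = -236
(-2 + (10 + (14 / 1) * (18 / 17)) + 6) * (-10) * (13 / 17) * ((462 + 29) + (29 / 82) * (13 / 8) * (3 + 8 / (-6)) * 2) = -7724086825 / 71094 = -108646.11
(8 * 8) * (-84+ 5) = -5056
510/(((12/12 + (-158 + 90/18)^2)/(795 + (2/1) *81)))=20.85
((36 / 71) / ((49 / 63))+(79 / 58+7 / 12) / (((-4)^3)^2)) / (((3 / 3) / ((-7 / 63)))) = -462168661 / 6375849984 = -0.07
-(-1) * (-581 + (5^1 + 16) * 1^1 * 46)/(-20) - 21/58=-19.61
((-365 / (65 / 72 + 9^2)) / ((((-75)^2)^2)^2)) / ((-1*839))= 584 / 110070434783935546875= 0.00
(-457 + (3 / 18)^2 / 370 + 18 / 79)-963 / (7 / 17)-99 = -21320670767 / 7365960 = -2894.49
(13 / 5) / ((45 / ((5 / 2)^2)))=13 / 36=0.36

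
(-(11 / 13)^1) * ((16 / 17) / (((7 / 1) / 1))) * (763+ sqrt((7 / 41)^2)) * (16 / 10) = -1258752 / 9061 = -138.92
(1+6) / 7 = 1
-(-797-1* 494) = 1291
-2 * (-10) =20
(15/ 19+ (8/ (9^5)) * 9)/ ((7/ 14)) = 197134/ 124659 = 1.58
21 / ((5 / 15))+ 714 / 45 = 1183 / 15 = 78.87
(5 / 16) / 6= 5 / 96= 0.05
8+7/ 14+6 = 29/ 2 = 14.50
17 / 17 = 1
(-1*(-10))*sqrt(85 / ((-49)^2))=10*sqrt(85) / 49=1.88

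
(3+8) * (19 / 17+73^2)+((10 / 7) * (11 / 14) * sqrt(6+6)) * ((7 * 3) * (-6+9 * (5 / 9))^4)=330 * sqrt(3) / 7+996732 / 17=58712.95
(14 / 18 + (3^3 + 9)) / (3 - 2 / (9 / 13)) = 331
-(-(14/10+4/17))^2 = -19321/7225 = -2.67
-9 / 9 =-1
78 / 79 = 0.99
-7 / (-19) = 7 / 19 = 0.37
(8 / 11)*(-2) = -16 / 11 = -1.45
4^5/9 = 1024/9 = 113.78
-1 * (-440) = 440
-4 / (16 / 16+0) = -4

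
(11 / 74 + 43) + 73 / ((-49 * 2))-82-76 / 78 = -2868626 / 70707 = -40.57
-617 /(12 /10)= -514.17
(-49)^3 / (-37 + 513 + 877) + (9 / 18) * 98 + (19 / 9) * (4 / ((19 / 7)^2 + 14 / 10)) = -80628667 / 2179683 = -36.99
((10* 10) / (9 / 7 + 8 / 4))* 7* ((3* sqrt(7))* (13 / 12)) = 15925* sqrt(7) / 23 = 1831.90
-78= -78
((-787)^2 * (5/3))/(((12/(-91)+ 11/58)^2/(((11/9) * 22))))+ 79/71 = 296457165054567337/35665785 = 8312088604.09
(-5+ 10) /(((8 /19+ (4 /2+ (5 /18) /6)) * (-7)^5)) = -10260 /85093841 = -0.00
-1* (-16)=16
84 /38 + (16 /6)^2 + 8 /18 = 1670 /171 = 9.77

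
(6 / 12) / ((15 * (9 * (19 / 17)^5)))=1419857 / 668546730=0.00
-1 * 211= -211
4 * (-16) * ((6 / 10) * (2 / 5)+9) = -14784 / 25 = -591.36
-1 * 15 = -15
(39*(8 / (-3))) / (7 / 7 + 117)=-52 / 59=-0.88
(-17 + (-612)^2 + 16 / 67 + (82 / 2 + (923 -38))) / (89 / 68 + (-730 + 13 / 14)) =-11973954692 / 23209805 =-515.90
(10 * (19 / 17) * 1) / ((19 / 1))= 10 / 17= 0.59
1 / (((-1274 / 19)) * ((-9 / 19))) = 361 / 11466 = 0.03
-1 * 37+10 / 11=-397 / 11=-36.09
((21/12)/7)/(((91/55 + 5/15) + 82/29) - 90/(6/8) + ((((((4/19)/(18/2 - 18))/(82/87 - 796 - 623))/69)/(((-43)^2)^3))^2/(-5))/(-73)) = -1095415992845270002090891851529144299525315/504699927092675714785715169157868433703017032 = -0.00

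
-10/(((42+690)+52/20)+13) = -25/1869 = -0.01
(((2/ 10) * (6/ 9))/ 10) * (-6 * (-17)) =34/ 25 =1.36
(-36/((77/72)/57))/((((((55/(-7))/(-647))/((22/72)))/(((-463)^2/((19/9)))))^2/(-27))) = 1766975788898594532846/5225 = 338177184478199910.59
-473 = -473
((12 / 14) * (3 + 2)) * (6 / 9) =20 / 7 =2.86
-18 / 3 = -6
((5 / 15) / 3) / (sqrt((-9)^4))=0.00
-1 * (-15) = 15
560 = 560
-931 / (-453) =931 / 453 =2.06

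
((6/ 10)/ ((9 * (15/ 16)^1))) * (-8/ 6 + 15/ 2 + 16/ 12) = 8/ 15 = 0.53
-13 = -13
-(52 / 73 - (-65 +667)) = 43894 / 73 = 601.29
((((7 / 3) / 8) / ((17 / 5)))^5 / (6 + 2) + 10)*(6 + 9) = 4522315232516575 / 30148766466048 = 150.00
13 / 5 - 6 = -3.40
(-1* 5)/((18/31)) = -155/18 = -8.61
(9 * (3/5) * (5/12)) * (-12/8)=-27/8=-3.38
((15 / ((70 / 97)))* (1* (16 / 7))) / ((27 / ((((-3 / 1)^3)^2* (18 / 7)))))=1131408 / 343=3298.57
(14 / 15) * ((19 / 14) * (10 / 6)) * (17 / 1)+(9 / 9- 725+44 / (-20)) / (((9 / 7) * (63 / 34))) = -108919 / 405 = -268.94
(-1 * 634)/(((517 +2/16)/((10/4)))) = -12680/4137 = -3.07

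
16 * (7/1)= 112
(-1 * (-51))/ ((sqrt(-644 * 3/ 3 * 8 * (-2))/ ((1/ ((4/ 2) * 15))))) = 17 * sqrt(161)/ 12880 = 0.02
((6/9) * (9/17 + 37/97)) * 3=3004/1649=1.82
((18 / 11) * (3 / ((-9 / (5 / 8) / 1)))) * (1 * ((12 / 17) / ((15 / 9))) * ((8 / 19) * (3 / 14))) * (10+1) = -324 / 2261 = -0.14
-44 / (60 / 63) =-231 / 5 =-46.20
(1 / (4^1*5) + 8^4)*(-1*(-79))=6471759 / 20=323587.95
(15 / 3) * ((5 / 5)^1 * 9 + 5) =70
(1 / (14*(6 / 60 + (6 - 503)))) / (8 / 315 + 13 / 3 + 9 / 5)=-45 / 1927972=-0.00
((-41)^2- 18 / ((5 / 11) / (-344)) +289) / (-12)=-38981 / 30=-1299.37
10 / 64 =5 / 32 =0.16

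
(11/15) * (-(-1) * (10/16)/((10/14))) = 77/120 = 0.64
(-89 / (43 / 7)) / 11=-623 / 473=-1.32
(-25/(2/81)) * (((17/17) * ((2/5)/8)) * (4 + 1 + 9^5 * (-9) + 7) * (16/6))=71742915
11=11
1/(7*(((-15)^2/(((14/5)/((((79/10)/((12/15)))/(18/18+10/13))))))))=368/1155375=0.00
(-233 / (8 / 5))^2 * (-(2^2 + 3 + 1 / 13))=-31216175 / 208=-150077.76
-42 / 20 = -21 / 10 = -2.10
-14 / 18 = -0.78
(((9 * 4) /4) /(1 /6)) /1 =54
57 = 57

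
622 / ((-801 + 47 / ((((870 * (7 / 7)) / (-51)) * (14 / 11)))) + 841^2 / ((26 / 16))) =32829160 / 22930095843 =0.00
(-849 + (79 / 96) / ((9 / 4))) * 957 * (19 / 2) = -1111011605 / 144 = -7715358.37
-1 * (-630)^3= 250047000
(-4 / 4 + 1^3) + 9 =9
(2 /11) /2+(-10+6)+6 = 23 /11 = 2.09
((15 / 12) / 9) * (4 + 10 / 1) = 35 / 18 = 1.94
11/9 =1.22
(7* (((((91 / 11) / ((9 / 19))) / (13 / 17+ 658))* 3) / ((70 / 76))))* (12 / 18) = 2233868 / 5543505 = 0.40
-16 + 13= -3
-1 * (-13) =13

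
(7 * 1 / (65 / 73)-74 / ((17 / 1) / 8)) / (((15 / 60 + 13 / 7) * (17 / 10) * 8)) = -0.94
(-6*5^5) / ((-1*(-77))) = -18750 / 77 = -243.51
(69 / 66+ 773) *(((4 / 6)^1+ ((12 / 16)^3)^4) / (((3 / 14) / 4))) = 4189837042265 / 415236096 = 10090.25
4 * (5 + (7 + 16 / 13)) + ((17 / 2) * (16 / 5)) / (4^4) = 110301 / 2080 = 53.03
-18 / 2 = -9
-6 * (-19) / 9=38 / 3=12.67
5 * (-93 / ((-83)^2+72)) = -465 / 6961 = -0.07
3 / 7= 0.43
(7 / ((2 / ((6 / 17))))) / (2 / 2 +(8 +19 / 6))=126 / 1241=0.10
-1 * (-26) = 26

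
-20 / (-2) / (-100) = -1 / 10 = -0.10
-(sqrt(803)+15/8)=-sqrt(803) -15/8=-30.21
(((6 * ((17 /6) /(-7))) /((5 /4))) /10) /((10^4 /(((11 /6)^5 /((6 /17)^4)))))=-228669389707 /8817984000000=-0.03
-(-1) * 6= 6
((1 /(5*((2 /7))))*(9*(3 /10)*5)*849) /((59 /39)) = 6257979 /1180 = 5303.37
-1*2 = -2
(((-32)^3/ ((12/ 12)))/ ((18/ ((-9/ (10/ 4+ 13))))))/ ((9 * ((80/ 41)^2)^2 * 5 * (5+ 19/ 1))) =2825761/ 41850000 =0.07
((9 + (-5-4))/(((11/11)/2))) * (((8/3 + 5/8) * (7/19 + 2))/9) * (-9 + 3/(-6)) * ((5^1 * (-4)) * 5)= 0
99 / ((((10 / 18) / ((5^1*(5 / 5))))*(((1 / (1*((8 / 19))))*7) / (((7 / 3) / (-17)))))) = -2376 / 323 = -7.36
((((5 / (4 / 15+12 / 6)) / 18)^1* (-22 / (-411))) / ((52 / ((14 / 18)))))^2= 3705625 / 384924623294016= 0.00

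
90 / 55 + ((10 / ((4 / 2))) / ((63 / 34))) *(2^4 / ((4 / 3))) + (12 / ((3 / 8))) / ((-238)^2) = 15896998 / 467313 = 34.02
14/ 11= 1.27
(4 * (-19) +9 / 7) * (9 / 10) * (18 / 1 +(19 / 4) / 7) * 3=-7385283 / 1960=-3768.00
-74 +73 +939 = 938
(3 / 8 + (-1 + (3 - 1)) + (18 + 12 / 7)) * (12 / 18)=1181 / 84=14.06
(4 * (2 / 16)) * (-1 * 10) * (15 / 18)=-25 / 6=-4.17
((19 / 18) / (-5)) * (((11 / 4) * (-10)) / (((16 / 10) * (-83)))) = -1045 / 23904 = -0.04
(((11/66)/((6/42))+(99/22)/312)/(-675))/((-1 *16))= 0.00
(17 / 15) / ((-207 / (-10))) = 34 / 621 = 0.05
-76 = -76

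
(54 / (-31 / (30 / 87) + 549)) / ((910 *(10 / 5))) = 27 / 417781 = 0.00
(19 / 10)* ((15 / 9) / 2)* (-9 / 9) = -19 / 12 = -1.58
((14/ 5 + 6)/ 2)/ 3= 22/ 15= 1.47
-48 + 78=30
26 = 26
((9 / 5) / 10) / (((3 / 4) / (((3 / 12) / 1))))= 3 / 50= 0.06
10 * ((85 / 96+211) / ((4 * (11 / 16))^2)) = 101705 / 363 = 280.18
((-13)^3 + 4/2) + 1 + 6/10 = -10967/5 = -2193.40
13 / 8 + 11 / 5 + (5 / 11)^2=19513 / 4840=4.03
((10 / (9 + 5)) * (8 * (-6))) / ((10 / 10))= -240 / 7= -34.29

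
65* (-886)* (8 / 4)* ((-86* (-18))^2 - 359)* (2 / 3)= -183976630066.67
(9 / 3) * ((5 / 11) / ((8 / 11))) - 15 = -105 / 8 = -13.12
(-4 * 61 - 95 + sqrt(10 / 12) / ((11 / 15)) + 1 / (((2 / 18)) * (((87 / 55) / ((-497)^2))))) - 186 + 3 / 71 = 5 * sqrt(30) / 22 + 2892629547 / 2059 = 1404872.32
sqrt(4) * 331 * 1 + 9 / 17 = 11263 / 17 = 662.53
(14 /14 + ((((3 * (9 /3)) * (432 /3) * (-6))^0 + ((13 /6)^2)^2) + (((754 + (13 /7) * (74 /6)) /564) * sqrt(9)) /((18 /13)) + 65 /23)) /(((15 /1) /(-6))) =-292718821 /24517080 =-11.94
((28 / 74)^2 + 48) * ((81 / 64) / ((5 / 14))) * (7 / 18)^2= 5651611 / 219040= 25.80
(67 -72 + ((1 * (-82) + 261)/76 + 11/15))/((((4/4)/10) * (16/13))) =-28327/1824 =-15.53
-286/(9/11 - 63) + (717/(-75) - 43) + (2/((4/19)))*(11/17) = -3038798/72675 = -41.81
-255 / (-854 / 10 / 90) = 114750 / 427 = 268.74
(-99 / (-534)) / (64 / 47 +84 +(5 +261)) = 1551 / 2939492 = 0.00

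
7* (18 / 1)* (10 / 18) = 70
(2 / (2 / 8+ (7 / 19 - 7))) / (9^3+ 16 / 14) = -56 / 130465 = -0.00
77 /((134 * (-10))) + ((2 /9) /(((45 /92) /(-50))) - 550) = -62168837 /108540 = -572.77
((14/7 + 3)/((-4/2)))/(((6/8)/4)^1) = -13.33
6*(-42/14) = -18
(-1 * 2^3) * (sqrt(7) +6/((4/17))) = -204 - 8 * sqrt(7) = -225.17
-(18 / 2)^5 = -59049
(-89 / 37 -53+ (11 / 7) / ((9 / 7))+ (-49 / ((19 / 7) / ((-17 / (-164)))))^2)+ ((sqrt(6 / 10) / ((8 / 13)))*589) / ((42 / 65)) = -163865527795 / 3233248848+ 99541*sqrt(15) / 336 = 1096.70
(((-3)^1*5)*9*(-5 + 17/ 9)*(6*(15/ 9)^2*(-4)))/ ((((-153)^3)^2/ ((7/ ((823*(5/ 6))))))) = -78400/ 3519064001034189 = -0.00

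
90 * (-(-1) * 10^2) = 9000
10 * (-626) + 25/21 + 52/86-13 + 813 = -4928759/903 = -5458.20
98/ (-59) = -98/ 59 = -1.66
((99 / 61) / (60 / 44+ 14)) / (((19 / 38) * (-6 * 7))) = -363 / 72163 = -0.01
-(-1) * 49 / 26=49 / 26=1.88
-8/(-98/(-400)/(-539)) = 17600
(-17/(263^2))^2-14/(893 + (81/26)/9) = -1741496891601/111126110480347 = -0.02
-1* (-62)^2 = -3844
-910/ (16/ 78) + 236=-16801/ 4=-4200.25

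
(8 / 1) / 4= 2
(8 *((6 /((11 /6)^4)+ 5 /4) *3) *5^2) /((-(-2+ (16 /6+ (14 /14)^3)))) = -9387810 /14641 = -641.20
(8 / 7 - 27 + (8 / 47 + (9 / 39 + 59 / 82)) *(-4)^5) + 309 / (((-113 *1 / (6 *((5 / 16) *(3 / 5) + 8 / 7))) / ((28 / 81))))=-421159055717 / 356676138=-1180.79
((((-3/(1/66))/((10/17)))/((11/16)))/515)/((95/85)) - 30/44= -1649427/1076350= -1.53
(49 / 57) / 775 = 49 / 44175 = 0.00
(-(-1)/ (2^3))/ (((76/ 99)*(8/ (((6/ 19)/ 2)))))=297/ 92416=0.00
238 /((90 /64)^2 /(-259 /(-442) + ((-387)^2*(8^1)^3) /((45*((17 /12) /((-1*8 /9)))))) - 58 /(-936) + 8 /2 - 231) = -4812668574225408 /4588981320733259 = -1.05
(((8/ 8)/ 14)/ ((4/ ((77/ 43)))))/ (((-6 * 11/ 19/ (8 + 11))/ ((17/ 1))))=-2.97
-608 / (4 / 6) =-912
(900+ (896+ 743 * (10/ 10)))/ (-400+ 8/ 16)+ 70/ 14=-1083/ 799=-1.36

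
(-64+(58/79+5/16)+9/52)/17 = -1031605/279344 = -3.69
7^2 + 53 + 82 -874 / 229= 41262 / 229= 180.18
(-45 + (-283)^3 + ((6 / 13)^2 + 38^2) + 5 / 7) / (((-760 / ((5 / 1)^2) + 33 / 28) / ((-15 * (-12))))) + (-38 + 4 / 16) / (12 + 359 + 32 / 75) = 10755090320500198425 / 77038979212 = 139605825.91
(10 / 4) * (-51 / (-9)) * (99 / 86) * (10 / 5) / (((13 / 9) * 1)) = 25245 / 1118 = 22.58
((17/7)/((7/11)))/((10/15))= 561/98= 5.72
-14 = -14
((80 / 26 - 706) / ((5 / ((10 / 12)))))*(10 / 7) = -15230 / 91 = -167.36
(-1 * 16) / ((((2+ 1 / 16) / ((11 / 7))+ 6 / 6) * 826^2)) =-64 / 6311053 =-0.00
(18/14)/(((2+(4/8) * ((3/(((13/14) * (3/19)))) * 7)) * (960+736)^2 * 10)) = 39/64230369280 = 0.00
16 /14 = 8 /7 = 1.14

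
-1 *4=-4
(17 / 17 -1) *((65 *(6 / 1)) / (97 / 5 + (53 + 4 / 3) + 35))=0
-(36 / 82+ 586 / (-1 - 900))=7808 / 36941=0.21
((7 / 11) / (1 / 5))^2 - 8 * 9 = -61.88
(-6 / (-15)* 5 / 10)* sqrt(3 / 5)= sqrt(15) / 25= 0.15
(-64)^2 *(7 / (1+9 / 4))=8822.15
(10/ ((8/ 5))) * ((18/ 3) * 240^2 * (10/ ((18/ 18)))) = 21600000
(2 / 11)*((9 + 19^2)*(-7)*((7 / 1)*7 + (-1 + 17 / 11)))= -2823100 / 121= -23331.40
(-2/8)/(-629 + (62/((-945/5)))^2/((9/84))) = 15309/38455940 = 0.00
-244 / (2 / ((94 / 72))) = -159.28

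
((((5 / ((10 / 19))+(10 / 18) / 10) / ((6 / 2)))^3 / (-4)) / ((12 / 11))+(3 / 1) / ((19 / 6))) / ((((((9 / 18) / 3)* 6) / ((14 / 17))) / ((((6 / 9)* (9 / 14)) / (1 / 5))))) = -72455995 / 6357609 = -11.40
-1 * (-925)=925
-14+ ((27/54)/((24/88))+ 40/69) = -533/46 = -11.59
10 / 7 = 1.43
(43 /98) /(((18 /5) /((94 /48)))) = 10105 /42336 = 0.24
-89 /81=-1.10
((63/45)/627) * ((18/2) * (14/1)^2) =4116/1045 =3.94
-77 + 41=-36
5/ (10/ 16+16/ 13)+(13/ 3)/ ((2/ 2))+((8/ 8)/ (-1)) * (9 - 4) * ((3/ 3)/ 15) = 1292/ 193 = 6.69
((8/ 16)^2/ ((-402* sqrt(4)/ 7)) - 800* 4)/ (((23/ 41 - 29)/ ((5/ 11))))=2109697435/ 41248416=51.15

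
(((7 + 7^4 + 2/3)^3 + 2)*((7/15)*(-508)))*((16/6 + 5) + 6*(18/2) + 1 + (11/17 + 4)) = -222999674004974.78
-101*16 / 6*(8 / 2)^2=-12928 / 3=-4309.33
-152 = -152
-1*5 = -5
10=10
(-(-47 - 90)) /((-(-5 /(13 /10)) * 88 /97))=172757 /4400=39.26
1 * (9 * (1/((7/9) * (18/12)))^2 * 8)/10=1296/245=5.29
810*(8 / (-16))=-405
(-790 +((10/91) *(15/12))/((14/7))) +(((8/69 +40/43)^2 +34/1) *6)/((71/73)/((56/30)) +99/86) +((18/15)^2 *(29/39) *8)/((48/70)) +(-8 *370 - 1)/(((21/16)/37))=-1535577536173532927/18253843777260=-84123.52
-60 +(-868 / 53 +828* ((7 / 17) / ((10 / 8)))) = 884672 / 4505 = 196.38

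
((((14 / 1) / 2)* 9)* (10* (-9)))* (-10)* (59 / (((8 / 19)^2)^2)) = 108990710325 / 1024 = 106436240.55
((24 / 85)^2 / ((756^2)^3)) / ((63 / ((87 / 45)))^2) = 841 / 2091268317701663672040000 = 0.00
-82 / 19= -4.32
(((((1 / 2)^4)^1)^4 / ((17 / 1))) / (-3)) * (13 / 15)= -13 / 50135040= -0.00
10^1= 10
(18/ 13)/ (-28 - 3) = -18/ 403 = -0.04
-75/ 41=-1.83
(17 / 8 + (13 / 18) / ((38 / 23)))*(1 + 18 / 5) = 16123 / 1368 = 11.79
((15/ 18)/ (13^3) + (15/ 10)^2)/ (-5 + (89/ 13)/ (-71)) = -4212359/ 9539712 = -0.44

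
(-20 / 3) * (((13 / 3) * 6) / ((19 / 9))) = -1560 / 19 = -82.11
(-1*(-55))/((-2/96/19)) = -50160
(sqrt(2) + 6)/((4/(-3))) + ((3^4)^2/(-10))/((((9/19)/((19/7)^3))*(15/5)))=-15841719/1715-3*sqrt(2)/4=-9238.21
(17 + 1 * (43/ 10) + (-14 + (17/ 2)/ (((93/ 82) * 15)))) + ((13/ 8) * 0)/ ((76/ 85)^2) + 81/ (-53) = 927343/ 147870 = 6.27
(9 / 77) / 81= 1 / 693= 0.00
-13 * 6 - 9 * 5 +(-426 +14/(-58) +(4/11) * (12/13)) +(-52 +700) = 410944/4147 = 99.09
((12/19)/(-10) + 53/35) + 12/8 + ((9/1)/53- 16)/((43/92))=-18742993/606214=-30.92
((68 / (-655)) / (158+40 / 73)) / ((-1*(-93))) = -0.00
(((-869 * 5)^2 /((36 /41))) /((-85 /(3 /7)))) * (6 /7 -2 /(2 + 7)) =-1548080050 /22491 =-68831.09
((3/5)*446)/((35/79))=105702/175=604.01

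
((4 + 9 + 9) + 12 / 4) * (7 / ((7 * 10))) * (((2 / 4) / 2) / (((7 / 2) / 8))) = 10 / 7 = 1.43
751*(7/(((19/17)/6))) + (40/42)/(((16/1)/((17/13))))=585547303/20748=28221.87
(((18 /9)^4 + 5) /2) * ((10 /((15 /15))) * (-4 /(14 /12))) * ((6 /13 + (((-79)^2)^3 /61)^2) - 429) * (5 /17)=-1382741358141175151812275600 /822341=-1681469558420624961922.46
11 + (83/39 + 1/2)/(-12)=10091/936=10.78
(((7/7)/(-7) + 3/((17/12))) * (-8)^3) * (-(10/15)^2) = 481280/1071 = 449.37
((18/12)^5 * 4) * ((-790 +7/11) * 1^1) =-2109969/88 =-23976.92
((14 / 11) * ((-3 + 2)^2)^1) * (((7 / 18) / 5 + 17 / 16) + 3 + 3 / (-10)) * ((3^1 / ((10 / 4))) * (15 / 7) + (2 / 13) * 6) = 29309 / 1716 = 17.08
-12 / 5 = -2.40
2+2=4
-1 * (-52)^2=-2704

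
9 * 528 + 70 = 4822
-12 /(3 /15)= -60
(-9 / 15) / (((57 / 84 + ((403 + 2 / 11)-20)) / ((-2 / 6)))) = 308 / 591145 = 0.00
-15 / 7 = -2.14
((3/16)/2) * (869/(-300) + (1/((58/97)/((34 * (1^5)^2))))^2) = 815029471/2691200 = 302.85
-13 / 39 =-1 / 3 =-0.33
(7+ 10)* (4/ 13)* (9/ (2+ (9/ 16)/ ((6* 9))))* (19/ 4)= 279072/ 2509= 111.23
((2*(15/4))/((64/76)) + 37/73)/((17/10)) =5.54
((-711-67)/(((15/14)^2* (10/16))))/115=-1219904/129375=-9.43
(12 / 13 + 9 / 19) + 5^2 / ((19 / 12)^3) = 686145 / 89167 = 7.70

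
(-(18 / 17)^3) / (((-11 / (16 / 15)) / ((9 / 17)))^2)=-13436928 / 4295067425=-0.00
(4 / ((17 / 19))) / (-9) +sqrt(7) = -76 / 153 +sqrt(7) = 2.15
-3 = -3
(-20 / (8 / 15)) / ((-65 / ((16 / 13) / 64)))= 15 / 1352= 0.01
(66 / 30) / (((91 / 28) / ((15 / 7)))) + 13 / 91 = 145 / 91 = 1.59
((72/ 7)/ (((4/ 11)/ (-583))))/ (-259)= 115434/ 1813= 63.67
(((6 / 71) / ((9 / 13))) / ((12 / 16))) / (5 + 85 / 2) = 208 / 60705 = 0.00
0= 0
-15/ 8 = -1.88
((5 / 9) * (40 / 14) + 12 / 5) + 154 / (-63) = 54 / 35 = 1.54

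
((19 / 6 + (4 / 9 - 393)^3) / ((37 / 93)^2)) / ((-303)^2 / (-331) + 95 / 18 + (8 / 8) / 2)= 905004154433077 / 643131558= 1407183.56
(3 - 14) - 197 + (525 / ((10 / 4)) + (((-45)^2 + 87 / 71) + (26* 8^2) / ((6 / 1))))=491084 / 213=2305.56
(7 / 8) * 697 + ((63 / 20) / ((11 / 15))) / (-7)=53615 / 88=609.26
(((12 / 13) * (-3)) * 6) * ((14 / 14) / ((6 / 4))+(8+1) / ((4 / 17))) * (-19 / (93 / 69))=3673422 / 403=9115.19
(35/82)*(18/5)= 1.54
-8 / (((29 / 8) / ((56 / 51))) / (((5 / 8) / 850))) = -224 / 125715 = -0.00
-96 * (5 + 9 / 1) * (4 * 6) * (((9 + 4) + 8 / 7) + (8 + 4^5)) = -33744384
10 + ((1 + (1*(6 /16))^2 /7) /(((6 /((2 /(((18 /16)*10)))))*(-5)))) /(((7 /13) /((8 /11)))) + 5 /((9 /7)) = 10100309 /727650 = 13.88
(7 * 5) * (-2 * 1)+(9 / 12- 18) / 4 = -1189 / 16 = -74.31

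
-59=-59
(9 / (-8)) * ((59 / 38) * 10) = -2655 / 152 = -17.47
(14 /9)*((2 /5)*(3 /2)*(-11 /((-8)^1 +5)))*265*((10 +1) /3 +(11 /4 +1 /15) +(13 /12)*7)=1722182 /135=12756.90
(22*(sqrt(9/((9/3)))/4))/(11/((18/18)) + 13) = 11*sqrt(3)/48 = 0.40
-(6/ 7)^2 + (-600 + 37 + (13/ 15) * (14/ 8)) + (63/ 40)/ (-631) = -2085995563/ 3710280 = -562.22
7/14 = 1/2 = 0.50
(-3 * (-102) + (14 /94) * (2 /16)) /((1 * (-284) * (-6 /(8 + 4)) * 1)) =2.16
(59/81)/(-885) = -1/1215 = -0.00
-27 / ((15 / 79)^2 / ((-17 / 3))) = 106097 / 25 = 4243.88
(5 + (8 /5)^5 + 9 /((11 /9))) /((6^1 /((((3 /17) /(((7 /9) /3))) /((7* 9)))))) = 1178172 /28634375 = 0.04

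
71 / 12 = 5.92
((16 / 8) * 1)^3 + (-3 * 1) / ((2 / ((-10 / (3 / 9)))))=53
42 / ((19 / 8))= 336 / 19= 17.68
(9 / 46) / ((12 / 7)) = 21 / 184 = 0.11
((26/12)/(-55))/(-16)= 13/5280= 0.00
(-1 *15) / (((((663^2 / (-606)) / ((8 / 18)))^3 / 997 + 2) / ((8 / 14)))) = 6311178835968 / 3210500715656079881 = 0.00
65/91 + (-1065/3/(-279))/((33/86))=259745/64449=4.03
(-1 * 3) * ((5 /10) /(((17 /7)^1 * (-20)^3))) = 21 /272000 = 0.00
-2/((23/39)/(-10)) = 780/23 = 33.91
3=3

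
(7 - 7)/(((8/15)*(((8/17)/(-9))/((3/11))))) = 0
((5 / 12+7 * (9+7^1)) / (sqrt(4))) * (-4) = -224.83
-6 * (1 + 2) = -18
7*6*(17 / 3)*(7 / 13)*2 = 256.31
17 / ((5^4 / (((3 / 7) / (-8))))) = -51 / 35000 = -0.00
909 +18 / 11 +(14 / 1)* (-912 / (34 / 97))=-6641439 / 187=-35515.72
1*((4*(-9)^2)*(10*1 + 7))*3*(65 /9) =119340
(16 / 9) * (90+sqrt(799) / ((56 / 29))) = 186.02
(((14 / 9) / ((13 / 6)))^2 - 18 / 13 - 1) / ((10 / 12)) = -5686 / 2535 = -2.24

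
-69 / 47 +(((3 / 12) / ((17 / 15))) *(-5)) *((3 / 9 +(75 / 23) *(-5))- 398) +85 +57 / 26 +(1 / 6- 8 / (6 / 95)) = 99337401 / 238901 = 415.81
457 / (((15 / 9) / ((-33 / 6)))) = -15081 / 10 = -1508.10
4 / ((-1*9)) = -4 / 9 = -0.44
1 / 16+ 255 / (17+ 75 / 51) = 34837 / 2512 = 13.87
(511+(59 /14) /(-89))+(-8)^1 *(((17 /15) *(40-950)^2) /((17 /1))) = -1648990219 /3738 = -441142.38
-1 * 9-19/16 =-163/16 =-10.19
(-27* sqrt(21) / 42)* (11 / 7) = -99* sqrt(21) / 98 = -4.63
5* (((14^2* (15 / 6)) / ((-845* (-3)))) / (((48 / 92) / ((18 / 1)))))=33.34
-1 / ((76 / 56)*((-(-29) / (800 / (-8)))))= 1400 / 551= 2.54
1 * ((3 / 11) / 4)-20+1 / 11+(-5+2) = -1005 / 44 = -22.84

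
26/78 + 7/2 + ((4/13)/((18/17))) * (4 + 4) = 1441/234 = 6.16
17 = 17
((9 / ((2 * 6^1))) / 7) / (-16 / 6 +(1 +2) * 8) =9 / 1792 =0.01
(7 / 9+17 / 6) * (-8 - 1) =-65 / 2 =-32.50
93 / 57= 31 / 19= 1.63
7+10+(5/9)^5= 1006958/59049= 17.05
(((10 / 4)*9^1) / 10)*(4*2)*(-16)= -288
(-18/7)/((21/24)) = -144/49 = -2.94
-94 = -94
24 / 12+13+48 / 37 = 603 / 37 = 16.30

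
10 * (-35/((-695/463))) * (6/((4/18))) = 875070/139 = 6295.47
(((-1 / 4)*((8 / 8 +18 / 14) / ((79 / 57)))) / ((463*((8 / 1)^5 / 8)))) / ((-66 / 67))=1273 / 5768046592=0.00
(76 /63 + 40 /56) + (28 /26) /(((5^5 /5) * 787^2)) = 608917149007 /317039506875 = 1.92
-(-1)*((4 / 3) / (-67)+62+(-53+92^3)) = 156518093 / 201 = 778696.98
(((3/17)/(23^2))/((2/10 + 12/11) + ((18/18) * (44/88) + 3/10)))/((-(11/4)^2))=-48/2275229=-0.00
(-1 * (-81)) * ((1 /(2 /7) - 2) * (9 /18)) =243 /4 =60.75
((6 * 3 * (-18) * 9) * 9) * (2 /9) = -5832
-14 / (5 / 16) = -224 / 5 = -44.80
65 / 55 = 13 / 11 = 1.18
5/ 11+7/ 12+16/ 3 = 841/ 132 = 6.37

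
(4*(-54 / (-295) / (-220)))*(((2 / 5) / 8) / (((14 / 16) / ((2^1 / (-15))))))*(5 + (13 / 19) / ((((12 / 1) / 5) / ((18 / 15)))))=1044 / 7706875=0.00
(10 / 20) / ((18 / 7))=7 / 36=0.19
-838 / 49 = -17.10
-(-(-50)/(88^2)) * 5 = -125/3872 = -0.03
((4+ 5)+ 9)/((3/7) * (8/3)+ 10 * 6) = 63/214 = 0.29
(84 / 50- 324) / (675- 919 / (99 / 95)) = 398871 / 256000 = 1.56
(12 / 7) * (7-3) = 48 / 7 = 6.86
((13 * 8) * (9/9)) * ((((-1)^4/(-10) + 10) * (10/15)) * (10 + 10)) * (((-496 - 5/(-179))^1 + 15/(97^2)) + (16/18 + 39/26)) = -34236075233360/5052633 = -6775887.98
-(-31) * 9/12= 93/4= 23.25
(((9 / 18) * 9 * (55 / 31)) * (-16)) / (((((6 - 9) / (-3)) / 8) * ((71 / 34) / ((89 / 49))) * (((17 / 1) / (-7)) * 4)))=91.50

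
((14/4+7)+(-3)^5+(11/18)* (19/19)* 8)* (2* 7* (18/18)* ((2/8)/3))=-28679/108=-265.55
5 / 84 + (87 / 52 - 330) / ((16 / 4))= -358273 / 4368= -82.02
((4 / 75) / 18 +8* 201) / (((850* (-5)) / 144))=-54.48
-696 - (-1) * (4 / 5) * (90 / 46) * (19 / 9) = -15932 / 23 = -692.70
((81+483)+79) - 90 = 553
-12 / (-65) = 12 / 65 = 0.18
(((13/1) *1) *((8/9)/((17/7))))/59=728/9027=0.08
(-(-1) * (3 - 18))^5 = -759375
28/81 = 0.35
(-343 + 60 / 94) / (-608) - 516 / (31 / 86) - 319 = -1550177819 / 885856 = -1749.92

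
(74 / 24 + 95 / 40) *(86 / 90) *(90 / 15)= 5633 / 180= 31.29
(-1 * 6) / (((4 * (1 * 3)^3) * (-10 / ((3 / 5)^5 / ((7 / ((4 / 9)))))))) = 3 / 109375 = 0.00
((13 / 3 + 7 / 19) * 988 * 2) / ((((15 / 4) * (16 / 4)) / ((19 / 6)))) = 264784 / 135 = 1961.36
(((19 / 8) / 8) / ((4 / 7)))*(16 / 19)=7 / 16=0.44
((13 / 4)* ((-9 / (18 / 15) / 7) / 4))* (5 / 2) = -975 / 448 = -2.18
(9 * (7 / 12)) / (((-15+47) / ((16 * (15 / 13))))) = 315 / 104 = 3.03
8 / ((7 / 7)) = 8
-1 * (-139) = 139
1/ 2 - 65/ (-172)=151/ 172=0.88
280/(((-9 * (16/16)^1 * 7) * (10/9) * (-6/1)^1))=2/3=0.67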